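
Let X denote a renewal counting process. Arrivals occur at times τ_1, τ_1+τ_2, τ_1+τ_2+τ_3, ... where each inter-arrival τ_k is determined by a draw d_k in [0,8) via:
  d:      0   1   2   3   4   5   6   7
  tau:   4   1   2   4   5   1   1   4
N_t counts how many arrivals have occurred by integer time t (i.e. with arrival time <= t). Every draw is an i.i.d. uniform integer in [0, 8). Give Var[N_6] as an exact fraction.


Inter-arrival values over d=0..7: [4, 1, 2, 4, 5, 1, 1, 4]
Each d has probability 1/8, so the pmf of τ is: f(1) = 3/8, f(2) = 1/8, f(4) = 3/8, f(5) = 1/8
Let p_n(j) = P(N_n = j), with p_0 = [1]. Condition on τ_1: p_n(0) = P(τ > n), and for j >= 1, p_n(j) = Σ_{k<=n} f(k)·p_{n−k}(j−1)
p_1 = [5/8, 3/8]  (j = 0..1)
p_2 = [1/2, 23/64, 9/64]  (j = 0..2)
p_3 = [1/2, 17/64, 93/512, 27/512]  (j = 0..3)
p_4 = [1/8, 5/8, 37/256, 351/4096, 81/4096]  (j = 0..4)
p_5 = [0, 15/32, 209/512, 315/4096, 1269/32768, 243/32768]  (j = 0..5)
p_6 = [0, 9/32, 223/512, 917/4096, 81/2048, 4455/262144, 729/262144]  (j = 0..6)
E[N_6] = Σ j·p_6(j) = 546265/262144;  E[N_6²] = Σ j²·p_6(j) = 1362131/262144
Var[N_6] = 1362131/262144 − (546265/262144)² = 58669018639/68719476736

58669018639/68719476736


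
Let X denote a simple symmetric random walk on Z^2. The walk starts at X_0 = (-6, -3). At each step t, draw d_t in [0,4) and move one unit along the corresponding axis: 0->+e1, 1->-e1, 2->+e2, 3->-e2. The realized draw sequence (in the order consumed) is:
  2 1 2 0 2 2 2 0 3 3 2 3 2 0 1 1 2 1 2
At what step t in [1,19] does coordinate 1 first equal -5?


8

t=0: X=(-6, -3), d=2 → +e2, X_1=(-6, -2)
t=1: X=(-6, -2), d=1 → -e1, X_2=(-7, -2)
t=2: X=(-7, -2), d=2 → +e2, X_3=(-7, -1)
t=3: X=(-7, -1), d=0 → +e1, X_4=(-6, -1)
t=4: X=(-6, -1), d=2 → +e2, X_5=(-6, 0)
t=5: X=(-6, 0), d=2 → +e2, X_6=(-6, 1)
t=6: X=(-6, 1), d=2 → +e2, X_7=(-6, 2)
t=7: X=(-6, 2), d=0 → +e1, X_8=(-5, 2)
t=8: X=(-5, 2), d=3 → -e2, X_9=(-5, 1)
t=9: X=(-5, 1), d=3 → -e2, X_10=(-5, 0)
t=10: X=(-5, 0), d=2 → +e2, X_11=(-5, 1)
t=11: X=(-5, 1), d=3 → -e2, X_12=(-5, 0)
t=12: X=(-5, 0), d=2 → +e2, X_13=(-5, 1)
t=13: X=(-5, 1), d=0 → +e1, X_14=(-4, 1)
t=14: X=(-4, 1), d=1 → -e1, X_15=(-5, 1)
t=15: X=(-5, 1), d=1 → -e1, X_16=(-6, 1)
t=16: X=(-6, 1), d=2 → +e2, X_17=(-6, 2)
t=17: X=(-6, 2), d=1 → -e1, X_18=(-7, 2)
t=18: X=(-7, 2), d=2 → +e2, X_19=(-7, 3)


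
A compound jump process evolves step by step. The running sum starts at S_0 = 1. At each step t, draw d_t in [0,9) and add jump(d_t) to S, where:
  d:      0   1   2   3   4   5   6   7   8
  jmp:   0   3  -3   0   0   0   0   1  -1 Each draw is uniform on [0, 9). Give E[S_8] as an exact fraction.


1

Outcome values over d=0..8: [0, 3, -3, 0, 0, 0, 0, 1, -1]
Σy = 0, Σy² = 20, M = 9
μ = 0/9 = 0,  σ² = 20/9 − (0)² = 20/9
E[S_8] = 1 + 8·(0) = 1


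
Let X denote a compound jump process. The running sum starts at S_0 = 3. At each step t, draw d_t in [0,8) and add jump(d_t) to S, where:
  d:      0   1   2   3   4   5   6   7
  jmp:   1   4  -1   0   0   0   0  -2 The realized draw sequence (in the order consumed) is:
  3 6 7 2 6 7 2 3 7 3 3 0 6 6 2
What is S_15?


t=0: S=3, d=3, jump=0, S_1=3
t=1: S=3, d=6, jump=0, S_2=3
t=2: S=3, d=7, jump=-2, S_3=1
t=3: S=1, d=2, jump=-1, S_4=0
t=4: S=0, d=6, jump=0, S_5=0
t=5: S=0, d=7, jump=-2, S_6=-2
t=6: S=-2, d=2, jump=-1, S_7=-3
t=7: S=-3, d=3, jump=0, S_8=-3
t=8: S=-3, d=7, jump=-2, S_9=-5
t=9: S=-5, d=3, jump=0, S_10=-5
t=10: S=-5, d=3, jump=0, S_11=-5
t=11: S=-5, d=0, jump=1, S_12=-4
t=12: S=-4, d=6, jump=0, S_13=-4
t=13: S=-4, d=6, jump=0, S_14=-4
t=14: S=-4, d=2, jump=-1, S_15=-5

-5


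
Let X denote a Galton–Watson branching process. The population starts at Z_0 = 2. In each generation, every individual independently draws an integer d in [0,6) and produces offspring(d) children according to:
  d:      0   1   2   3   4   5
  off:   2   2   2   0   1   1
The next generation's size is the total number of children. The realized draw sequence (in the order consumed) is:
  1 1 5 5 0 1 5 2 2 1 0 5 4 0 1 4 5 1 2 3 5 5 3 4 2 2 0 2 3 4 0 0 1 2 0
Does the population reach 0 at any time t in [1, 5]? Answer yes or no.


no

gen 0: Z_0=2, draws=[1, 1], offspring=[2, 2], Z_1=4
gen 1: Z_1=4, draws=[5, 5, 0, 1], offspring=[1, 1, 2, 2], Z_2=6
gen 2: Z_2=6, draws=[5, 2, 2, 1, 0, 5], offspring=[1, 2, 2, 2, 2, 1], Z_3=10
gen 3: Z_3=10, draws=[4, 0, 1, 4, 5, 1, 2, 3, 5, 5], offspring=[1, 2, 2, 1, 1, 2, 2, 0, 1, 1], Z_4=13
gen 4: Z_4=13, draws=[3, 4, 2, 2, 0, 2, 3, 4, 0, 0, 1, 2, 0], offspring=[0, 1, 2, 2, 2, 2, 0, 1, 2, 2, 2, 2, 2], Z_5=20


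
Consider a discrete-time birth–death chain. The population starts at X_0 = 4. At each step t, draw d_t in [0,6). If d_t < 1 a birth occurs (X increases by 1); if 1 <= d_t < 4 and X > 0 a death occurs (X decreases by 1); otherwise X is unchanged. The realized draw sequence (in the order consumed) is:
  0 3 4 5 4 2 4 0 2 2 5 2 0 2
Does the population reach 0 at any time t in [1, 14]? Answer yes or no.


no

t=0: X=4, d=0 → birth, X_1=5
t=1: X=5, d=3 → death, X_2=4
t=2: X=4, d=4 → hold, X_3=4
t=3: X=4, d=5 → hold, X_4=4
t=4: X=4, d=4 → hold, X_5=4
t=5: X=4, d=2 → death, X_6=3
t=6: X=3, d=4 → hold, X_7=3
t=7: X=3, d=0 → birth, X_8=4
t=8: X=4, d=2 → death, X_9=3
t=9: X=3, d=2 → death, X_10=2
t=10: X=2, d=5 → hold, X_11=2
t=11: X=2, d=2 → death, X_12=1
t=12: X=1, d=0 → birth, X_13=2
t=13: X=2, d=2 → death, X_14=1


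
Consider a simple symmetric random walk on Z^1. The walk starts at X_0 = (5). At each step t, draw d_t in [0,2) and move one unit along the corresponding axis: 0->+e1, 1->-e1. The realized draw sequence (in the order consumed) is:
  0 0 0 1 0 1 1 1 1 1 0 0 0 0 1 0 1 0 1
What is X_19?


(6)

t=0: X=(5), d=0 → +e1, X_1=(6)
t=1: X=(6), d=0 → +e1, X_2=(7)
t=2: X=(7), d=0 → +e1, X_3=(8)
t=3: X=(8), d=1 → -e1, X_4=(7)
t=4: X=(7), d=0 → +e1, X_5=(8)
t=5: X=(8), d=1 → -e1, X_6=(7)
t=6: X=(7), d=1 → -e1, X_7=(6)
t=7: X=(6), d=1 → -e1, X_8=(5)
t=8: X=(5), d=1 → -e1, X_9=(4)
t=9: X=(4), d=1 → -e1, X_10=(3)
t=10: X=(3), d=0 → +e1, X_11=(4)
t=11: X=(4), d=0 → +e1, X_12=(5)
t=12: X=(5), d=0 → +e1, X_13=(6)
t=13: X=(6), d=0 → +e1, X_14=(7)
t=14: X=(7), d=1 → -e1, X_15=(6)
t=15: X=(6), d=0 → +e1, X_16=(7)
t=16: X=(7), d=1 → -e1, X_17=(6)
t=17: X=(6), d=0 → +e1, X_18=(7)
t=18: X=(7), d=1 → -e1, X_19=(6)


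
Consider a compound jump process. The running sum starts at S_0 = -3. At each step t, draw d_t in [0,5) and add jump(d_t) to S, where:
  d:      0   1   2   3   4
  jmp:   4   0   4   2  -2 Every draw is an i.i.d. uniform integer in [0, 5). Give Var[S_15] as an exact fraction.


408/5

Outcome values over d=0..4: [4, 0, 4, 2, -2]
Σy = 8, Σy² = 40, M = 5
μ = 8/5 = 8/5,  σ² = 40/5 − (8/5)² = 136/25
Independent increments: Var[S_15] = 15·σ² = 15·(136/25) = 408/5


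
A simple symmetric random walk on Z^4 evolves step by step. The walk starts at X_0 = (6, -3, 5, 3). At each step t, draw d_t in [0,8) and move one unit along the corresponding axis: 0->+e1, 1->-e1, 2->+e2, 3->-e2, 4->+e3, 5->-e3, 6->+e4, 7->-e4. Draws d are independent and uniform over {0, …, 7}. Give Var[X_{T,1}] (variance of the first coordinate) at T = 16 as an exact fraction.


Outcome values over d=0..7: [1, -1, 0, 0, 0, 0, 0, 0]
Σy = 0, Σy² = 2, M = 8
μ = 0/8 = 0,  σ² = 2/8 − (0)² = 1/4
Independent increments: Var[X_16] = 16·σ² = 16·(1/4) = 4

4


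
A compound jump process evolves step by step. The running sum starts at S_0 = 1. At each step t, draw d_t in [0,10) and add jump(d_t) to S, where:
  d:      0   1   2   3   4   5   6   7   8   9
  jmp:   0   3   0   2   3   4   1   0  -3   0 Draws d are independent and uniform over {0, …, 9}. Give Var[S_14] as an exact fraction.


266/5

Outcome values over d=0..9: [0, 3, 0, 2, 3, 4, 1, 0, -3, 0]
Σy = 10, Σy² = 48, M = 10
μ = 10/10 = 1,  σ² = 48/10 − (1)² = 19/5
Independent increments: Var[S_14] = 14·σ² = 14·(19/5) = 266/5


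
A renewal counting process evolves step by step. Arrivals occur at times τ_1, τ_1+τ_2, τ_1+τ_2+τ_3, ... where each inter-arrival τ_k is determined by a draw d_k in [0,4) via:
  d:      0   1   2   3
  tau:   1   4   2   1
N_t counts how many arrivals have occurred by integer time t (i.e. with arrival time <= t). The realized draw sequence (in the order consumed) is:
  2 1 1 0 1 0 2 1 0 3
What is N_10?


3

draw d_1=2: τ_1=2, arrival time A_1=2
draw d_2=1: τ_2=4, arrival time A_2=6
draw d_3=1: τ_3=4, arrival time A_3=10
draw d_4=0: τ_4=1, arrival time A_4=11
draw d_5=1: τ_5=4, arrival time A_5=15
draw d_6=0: τ_6=1, arrival time A_6=16
draw d_7=2: τ_7=2, arrival time A_7=18
draw d_8=1: τ_8=4, arrival time A_8=22
draw d_9=0: τ_9=1, arrival time A_9=23
draw d_10=3: τ_10=1, arrival time A_10=24
N_t over t=0..10: 0:0 1:0 2:1 3:1 4:1 5:1 6:2 7:2 8:2 9:2 10:3


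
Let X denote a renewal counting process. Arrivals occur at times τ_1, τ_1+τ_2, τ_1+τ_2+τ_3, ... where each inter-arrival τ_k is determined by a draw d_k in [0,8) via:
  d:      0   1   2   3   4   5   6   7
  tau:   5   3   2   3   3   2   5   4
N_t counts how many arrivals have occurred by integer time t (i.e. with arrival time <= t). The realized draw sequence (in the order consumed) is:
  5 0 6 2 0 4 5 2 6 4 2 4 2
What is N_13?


3

draw d_1=5: τ_1=2, arrival time A_1=2
draw d_2=0: τ_2=5, arrival time A_2=7
draw d_3=6: τ_3=5, arrival time A_3=12
draw d_4=2: τ_4=2, arrival time A_4=14
draw d_5=0: τ_5=5, arrival time A_5=19
draw d_6=4: τ_6=3, arrival time A_6=22
draw d_7=5: τ_7=2, arrival time A_7=24
draw d_8=2: τ_8=2, arrival time A_8=26
draw d_9=6: τ_9=5, arrival time A_9=31
draw d_10=4: τ_10=3, arrival time A_10=34
draw d_11=2: τ_11=2, arrival time A_11=36
draw d_12=4: τ_12=3, arrival time A_12=39
draw d_13=2: τ_13=2, arrival time A_13=41
N_t over t=0..13: 0:0 1:0 2:1 3:1 4:1 5:1 6:1 7:2 8:2 9:2 10:2 11:2 12:3 13:3


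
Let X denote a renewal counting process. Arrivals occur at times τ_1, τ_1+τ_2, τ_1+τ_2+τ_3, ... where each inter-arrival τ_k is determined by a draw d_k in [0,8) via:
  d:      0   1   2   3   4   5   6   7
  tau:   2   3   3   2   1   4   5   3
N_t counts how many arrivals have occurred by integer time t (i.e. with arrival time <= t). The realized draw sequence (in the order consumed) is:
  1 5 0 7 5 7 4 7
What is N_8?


2

draw d_1=1: τ_1=3, arrival time A_1=3
draw d_2=5: τ_2=4, arrival time A_2=7
draw d_3=0: τ_3=2, arrival time A_3=9
draw d_4=7: τ_4=3, arrival time A_4=12
draw d_5=5: τ_5=4, arrival time A_5=16
draw d_6=7: τ_6=3, arrival time A_6=19
draw d_7=4: τ_7=1, arrival time A_7=20
draw d_8=7: τ_8=3, arrival time A_8=23
N_t over t=0..8: 0:0 1:0 2:0 3:1 4:1 5:1 6:1 7:2 8:2


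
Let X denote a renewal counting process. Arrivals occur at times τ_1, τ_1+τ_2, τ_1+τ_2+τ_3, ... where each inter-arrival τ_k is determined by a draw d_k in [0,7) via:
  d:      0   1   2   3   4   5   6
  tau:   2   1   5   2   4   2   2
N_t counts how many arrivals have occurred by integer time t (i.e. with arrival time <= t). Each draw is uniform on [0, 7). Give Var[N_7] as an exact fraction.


520191532076/678223072849

Inter-arrival values over d=0..6: [2, 1, 5, 2, 4, 2, 2]
Each d has probability 1/7, so the pmf of τ is: f(1) = 1/7, f(2) = 4/7, f(4) = 1/7, f(5) = 1/7
Let p_n(j) = P(N_n = j), with p_0 = [1]. Condition on τ_1: p_n(0) = P(τ > n), and for j >= 1, p_n(j) = Σ_{k<=n} f(k)·p_{n−k}(j−1)
p_1 = [6/7, 1/7]  (j = 0..1)
p_2 = [2/7, 34/49, 1/49]  (j = 0..2)
p_3 = [2/7, 26/49, 62/343, 1/343]  (j = 0..3)
p_4 = [1/7, 17/49, 162/343, 90/2401, 1/2401]  (j = 0..4)
p_5 = [0, 22/49, 128/343, 410/2401, 118/16807, 1/16807]  (j = 0..5)
p_6 = [0, 12/49, 131/343, 783/2401, 110/2401, 146/117649, 1/117649]  (j = 0..6)
p_7 = [0, 4/49, 160/343, 712/2401, 2430/16807, 1242/117649, 174/823543, 1/823543]  (j = 0..7)
E[N_7] = Σ j·p_7(j) = 2088997/823543;  E[N_7²] = Σ j²·p_7(j) = 5930595/823543
Var[N_7] = 5930595/823543 − (2088997/823543)² = 520191532076/678223072849


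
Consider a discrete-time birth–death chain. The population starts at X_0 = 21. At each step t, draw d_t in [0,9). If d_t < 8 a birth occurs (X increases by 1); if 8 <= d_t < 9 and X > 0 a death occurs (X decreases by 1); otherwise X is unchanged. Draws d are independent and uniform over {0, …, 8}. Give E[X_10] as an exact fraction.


259/9

X can drop by at most 1 per step and X_0 = 21 > T = 10, so X_t >= 21 − t >= 11 > 0 for every t <= 10: the floor at 0 (the 'and X > 0' condition) never binds. Hence X_10 = X_0 + Σ_{t<10} Y_t with i.i.d. increments Y_t = y(d_t) ∈ {+1, −1, 0}.
Outcome values over d=0..8: [1, 1, 1, 1, 1, 1, 1, 1, -1]
Σy = 7, Σy² = 9, M = 9
μ = 7/9 = 7/9,  σ² = 9/9 − (7/9)² = 32/81
E[X_10] = 21 + 10·(7/9) = 259/9


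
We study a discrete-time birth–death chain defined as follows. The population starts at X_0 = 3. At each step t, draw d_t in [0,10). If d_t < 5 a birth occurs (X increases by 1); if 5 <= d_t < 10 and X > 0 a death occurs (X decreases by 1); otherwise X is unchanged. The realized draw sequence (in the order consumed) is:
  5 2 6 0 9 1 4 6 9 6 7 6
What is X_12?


0

t=0: X=3, d=5 → death, X_1=2
t=1: X=2, d=2 → birth, X_2=3
t=2: X=3, d=6 → death, X_3=2
t=3: X=2, d=0 → birth, X_4=3
t=4: X=3, d=9 → death, X_5=2
t=5: X=2, d=1 → birth, X_6=3
t=6: X=3, d=4 → birth, X_7=4
t=7: X=4, d=6 → death, X_8=3
t=8: X=3, d=9 → death, X_9=2
t=9: X=2, d=6 → death, X_10=1
t=10: X=1, d=7 → death, X_11=0
t=11: X=0, d=6 → hold, X_12=0


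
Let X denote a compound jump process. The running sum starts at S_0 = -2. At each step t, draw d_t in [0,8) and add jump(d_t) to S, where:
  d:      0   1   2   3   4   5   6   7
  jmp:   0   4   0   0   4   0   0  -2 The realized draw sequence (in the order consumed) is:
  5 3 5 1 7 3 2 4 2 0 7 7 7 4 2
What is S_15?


2

t=0: S=-2, d=5, jump=0, S_1=-2
t=1: S=-2, d=3, jump=0, S_2=-2
t=2: S=-2, d=5, jump=0, S_3=-2
t=3: S=-2, d=1, jump=4, S_4=2
t=4: S=2, d=7, jump=-2, S_5=0
t=5: S=0, d=3, jump=0, S_6=0
t=6: S=0, d=2, jump=0, S_7=0
t=7: S=0, d=4, jump=4, S_8=4
t=8: S=4, d=2, jump=0, S_9=4
t=9: S=4, d=0, jump=0, S_10=4
t=10: S=4, d=7, jump=-2, S_11=2
t=11: S=2, d=7, jump=-2, S_12=0
t=12: S=0, d=7, jump=-2, S_13=-2
t=13: S=-2, d=4, jump=4, S_14=2
t=14: S=2, d=2, jump=0, S_15=2


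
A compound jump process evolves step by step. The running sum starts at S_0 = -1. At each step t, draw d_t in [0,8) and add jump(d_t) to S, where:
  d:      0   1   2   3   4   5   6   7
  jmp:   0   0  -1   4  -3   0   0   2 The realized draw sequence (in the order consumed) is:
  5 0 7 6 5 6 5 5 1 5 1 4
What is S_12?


t=0: S=-1, d=5, jump=0, S_1=-1
t=1: S=-1, d=0, jump=0, S_2=-1
t=2: S=-1, d=7, jump=2, S_3=1
t=3: S=1, d=6, jump=0, S_4=1
t=4: S=1, d=5, jump=0, S_5=1
t=5: S=1, d=6, jump=0, S_6=1
t=6: S=1, d=5, jump=0, S_7=1
t=7: S=1, d=5, jump=0, S_8=1
t=8: S=1, d=1, jump=0, S_9=1
t=9: S=1, d=5, jump=0, S_10=1
t=10: S=1, d=1, jump=0, S_11=1
t=11: S=1, d=4, jump=-3, S_12=-2

-2


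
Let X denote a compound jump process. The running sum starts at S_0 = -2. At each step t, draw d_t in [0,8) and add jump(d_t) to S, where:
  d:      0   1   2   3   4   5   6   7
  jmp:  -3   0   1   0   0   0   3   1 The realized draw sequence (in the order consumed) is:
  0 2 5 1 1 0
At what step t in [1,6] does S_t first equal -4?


t=0: S=-2, d=0, jump=-3, S_1=-5
t=1: S=-5, d=2, jump=1, S_2=-4
t=2: S=-4, d=5, jump=0, S_3=-4
t=3: S=-4, d=1, jump=0, S_4=-4
t=4: S=-4, d=1, jump=0, S_5=-4
t=5: S=-4, d=0, jump=-3, S_6=-7

2


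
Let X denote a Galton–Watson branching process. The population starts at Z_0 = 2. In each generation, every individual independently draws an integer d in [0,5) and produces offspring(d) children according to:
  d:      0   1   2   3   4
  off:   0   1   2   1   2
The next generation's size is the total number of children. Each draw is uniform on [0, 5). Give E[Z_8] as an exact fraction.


3359232/390625

Outcome values over d=0..4: [0, 1, 2, 1, 2]
Σy = 6, Σy² = 10, M = 5
μ = 6/5 = 6/5,  σ² = 10/5 − (6/5)² = 14/25
E[Z_0] = 2
E[Z_1] = 6/5·E[Z_0] = 12/5
E[Z_2] = 6/5·E[Z_1] = 72/25
E[Z_3] = 6/5·E[Z_2] = 432/125
E[Z_4] = 6/5·E[Z_3] = 2592/625
E[Z_5] = 6/5·E[Z_4] = 15552/3125
E[Z_6] = 6/5·E[Z_5] = 93312/15625
E[Z_7] = 6/5·E[Z_6] = 559872/78125
E[Z_8] = 6/5·E[Z_7] = 3359232/390625


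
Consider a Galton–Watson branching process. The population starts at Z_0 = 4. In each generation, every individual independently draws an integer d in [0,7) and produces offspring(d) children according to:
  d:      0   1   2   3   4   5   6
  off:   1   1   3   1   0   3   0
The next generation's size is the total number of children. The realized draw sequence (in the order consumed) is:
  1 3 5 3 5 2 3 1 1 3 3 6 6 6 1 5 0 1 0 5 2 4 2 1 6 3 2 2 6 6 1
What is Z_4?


gen 0: Z_0=4, draws=[1, 3, 5, 3], offspring=[1, 1, 3, 1], Z_1=6
gen 1: Z_1=6, draws=[5, 2, 3, 1, 1, 3], offspring=[3, 3, 1, 1, 1, 1], Z_2=10
gen 2: Z_2=10, draws=[3, 6, 6, 6, 1, 5, 0, 1, 0, 5], offspring=[1, 0, 0, 0, 1, 3, 1, 1, 1, 3], Z_3=11
gen 3: Z_3=11, draws=[2, 4, 2, 1, 6, 3, 2, 2, 6, 6, 1], offspring=[3, 0, 3, 1, 0, 1, 3, 3, 0, 0, 1], Z_4=15

15


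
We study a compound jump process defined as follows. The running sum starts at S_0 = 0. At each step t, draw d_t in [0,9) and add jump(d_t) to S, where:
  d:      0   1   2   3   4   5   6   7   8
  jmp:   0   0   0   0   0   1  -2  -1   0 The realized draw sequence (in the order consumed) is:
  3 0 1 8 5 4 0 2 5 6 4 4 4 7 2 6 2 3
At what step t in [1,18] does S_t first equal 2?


9

t=0: S=0, d=3, jump=0, S_1=0
t=1: S=0, d=0, jump=0, S_2=0
t=2: S=0, d=1, jump=0, S_3=0
t=3: S=0, d=8, jump=0, S_4=0
t=4: S=0, d=5, jump=1, S_5=1
t=5: S=1, d=4, jump=0, S_6=1
t=6: S=1, d=0, jump=0, S_7=1
t=7: S=1, d=2, jump=0, S_8=1
t=8: S=1, d=5, jump=1, S_9=2
t=9: S=2, d=6, jump=-2, S_10=0
t=10: S=0, d=4, jump=0, S_11=0
t=11: S=0, d=4, jump=0, S_12=0
t=12: S=0, d=4, jump=0, S_13=0
t=13: S=0, d=7, jump=-1, S_14=-1
t=14: S=-1, d=2, jump=0, S_15=-1
t=15: S=-1, d=6, jump=-2, S_16=-3
t=16: S=-3, d=2, jump=0, S_17=-3
t=17: S=-3, d=3, jump=0, S_18=-3


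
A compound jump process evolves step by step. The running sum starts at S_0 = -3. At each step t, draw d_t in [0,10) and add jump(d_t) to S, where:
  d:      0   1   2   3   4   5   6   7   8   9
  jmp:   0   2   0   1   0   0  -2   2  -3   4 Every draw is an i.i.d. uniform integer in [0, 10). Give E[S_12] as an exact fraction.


9/5

Outcome values over d=0..9: [0, 2, 0, 1, 0, 0, -2, 2, -3, 4]
Σy = 4, Σy² = 38, M = 10
μ = 4/10 = 2/5,  σ² = 38/10 − (2/5)² = 91/25
E[S_12] = -3 + 12·(2/5) = 9/5


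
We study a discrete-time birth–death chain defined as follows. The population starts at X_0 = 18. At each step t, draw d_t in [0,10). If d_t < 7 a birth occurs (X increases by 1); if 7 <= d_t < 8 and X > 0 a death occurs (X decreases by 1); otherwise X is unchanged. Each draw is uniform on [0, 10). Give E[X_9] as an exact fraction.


117/5

X can drop by at most 1 per step and X_0 = 18 > T = 9, so X_t >= 18 − t >= 9 > 0 for every t <= 9: the floor at 0 (the 'and X > 0' condition) never binds. Hence X_9 = X_0 + Σ_{t<9} Y_t with i.i.d. increments Y_t = y(d_t) ∈ {+1, −1, 0}.
Outcome values over d=0..9: [1, 1, 1, 1, 1, 1, 1, -1, 0, 0]
Σy = 6, Σy² = 8, M = 10
μ = 6/10 = 3/5,  σ² = 8/10 − (3/5)² = 11/25
E[X_9] = 18 + 9·(3/5) = 117/5


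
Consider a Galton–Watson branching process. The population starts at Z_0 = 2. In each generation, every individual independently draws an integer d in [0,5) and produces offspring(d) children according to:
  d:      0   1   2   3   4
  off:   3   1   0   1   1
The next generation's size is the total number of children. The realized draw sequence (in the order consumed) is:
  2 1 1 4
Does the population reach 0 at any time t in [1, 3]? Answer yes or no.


no

gen 0: Z_0=2, draws=[2, 1], offspring=[0, 1], Z_1=1
gen 1: Z_1=1, draws=[1], offspring=[1], Z_2=1
gen 2: Z_2=1, draws=[4], offspring=[1], Z_3=1


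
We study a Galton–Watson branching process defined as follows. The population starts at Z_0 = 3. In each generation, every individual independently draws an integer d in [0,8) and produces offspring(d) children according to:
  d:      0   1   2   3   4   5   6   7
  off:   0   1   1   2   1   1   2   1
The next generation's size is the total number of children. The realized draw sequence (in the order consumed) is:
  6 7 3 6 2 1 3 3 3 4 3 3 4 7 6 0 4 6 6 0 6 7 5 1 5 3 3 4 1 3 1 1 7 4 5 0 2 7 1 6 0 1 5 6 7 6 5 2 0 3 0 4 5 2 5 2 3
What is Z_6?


17

gen 0: Z_0=3, draws=[6, 7, 3], offspring=[2, 1, 2], Z_1=5
gen 1: Z_1=5, draws=[6, 2, 1, 3, 3], offspring=[2, 1, 1, 2, 2], Z_2=8
gen 2: Z_2=8, draws=[3, 4, 3, 3, 4, 7, 6, 0], offspring=[2, 1, 2, 2, 1, 1, 2, 0], Z_3=11
gen 3: Z_3=11, draws=[4, 6, 6, 0, 6, 7, 5, 1, 5, 3, 3], offspring=[1, 2, 2, 0, 2, 1, 1, 1, 1, 2, 2], Z_4=15
gen 4: Z_4=15, draws=[4, 1, 3, 1, 1, 7, 4, 5, 0, 2, 7, 1, 6, 0, 1], offspring=[1, 1, 2, 1, 1, 1, 1, 1, 0, 1, 1, 1, 2, 0, 1], Z_5=15
gen 5: Z_5=15, draws=[5, 6, 7, 6, 5, 2, 0, 3, 0, 4, 5, 2, 5, 2, 3], offspring=[1, 2, 1, 2, 1, 1, 0, 2, 0, 1, 1, 1, 1, 1, 2], Z_6=17


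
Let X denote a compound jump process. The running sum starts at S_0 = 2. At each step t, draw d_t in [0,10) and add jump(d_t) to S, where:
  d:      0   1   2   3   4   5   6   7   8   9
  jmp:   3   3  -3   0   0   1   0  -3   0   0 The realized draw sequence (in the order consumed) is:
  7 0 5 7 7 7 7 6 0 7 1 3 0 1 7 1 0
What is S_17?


t=0: S=2, d=7, jump=-3, S_1=-1
t=1: S=-1, d=0, jump=3, S_2=2
t=2: S=2, d=5, jump=1, S_3=3
t=3: S=3, d=7, jump=-3, S_4=0
t=4: S=0, d=7, jump=-3, S_5=-3
t=5: S=-3, d=7, jump=-3, S_6=-6
t=6: S=-6, d=7, jump=-3, S_7=-9
t=7: S=-9, d=6, jump=0, S_8=-9
t=8: S=-9, d=0, jump=3, S_9=-6
t=9: S=-6, d=7, jump=-3, S_10=-9
t=10: S=-9, d=1, jump=3, S_11=-6
t=11: S=-6, d=3, jump=0, S_12=-6
t=12: S=-6, d=0, jump=3, S_13=-3
t=13: S=-3, d=1, jump=3, S_14=0
t=14: S=0, d=7, jump=-3, S_15=-3
t=15: S=-3, d=1, jump=3, S_16=0
t=16: S=0, d=0, jump=3, S_17=3

3


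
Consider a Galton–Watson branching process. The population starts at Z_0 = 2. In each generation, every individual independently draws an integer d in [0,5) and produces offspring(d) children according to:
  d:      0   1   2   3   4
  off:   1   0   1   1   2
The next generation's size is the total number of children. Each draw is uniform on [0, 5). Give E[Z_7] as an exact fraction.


2

Outcome values over d=0..4: [1, 0, 1, 1, 2]
Σy = 5, Σy² = 7, M = 5
μ = 5/5 = 1,  σ² = 7/5 − (1)² = 2/5
E[Z_0] = 2
E[Z_1] = 1·E[Z_0] = 2
E[Z_2] = 1·E[Z_1] = 2
E[Z_3] = 1·E[Z_2] = 2
E[Z_4] = 1·E[Z_3] = 2
E[Z_5] = 1·E[Z_4] = 2
E[Z_6] = 1·E[Z_5] = 2
E[Z_7] = 1·E[Z_6] = 2


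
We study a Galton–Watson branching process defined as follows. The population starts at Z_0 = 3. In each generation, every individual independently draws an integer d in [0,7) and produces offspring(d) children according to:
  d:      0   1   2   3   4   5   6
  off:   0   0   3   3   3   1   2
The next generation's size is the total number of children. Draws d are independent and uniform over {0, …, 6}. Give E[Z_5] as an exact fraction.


746496/16807

Outcome values over d=0..6: [0, 0, 3, 3, 3, 1, 2]
Σy = 12, Σy² = 32, M = 7
μ = 12/7 = 12/7,  σ² = 32/7 − (12/7)² = 80/49
E[Z_0] = 3
E[Z_1] = 12/7·E[Z_0] = 36/7
E[Z_2] = 12/7·E[Z_1] = 432/49
E[Z_3] = 12/7·E[Z_2] = 5184/343
E[Z_4] = 12/7·E[Z_3] = 62208/2401
E[Z_5] = 12/7·E[Z_4] = 746496/16807


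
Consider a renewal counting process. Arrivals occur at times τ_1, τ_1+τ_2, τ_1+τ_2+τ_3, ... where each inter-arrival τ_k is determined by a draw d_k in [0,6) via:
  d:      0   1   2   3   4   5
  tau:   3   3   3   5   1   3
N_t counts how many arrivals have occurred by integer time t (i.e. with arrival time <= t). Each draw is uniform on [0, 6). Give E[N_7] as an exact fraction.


Inter-arrival values over d=0..5: [3, 3, 3, 5, 1, 3]
Each d has probability 1/6, so the pmf of τ is: f(1) = 1/6, f(3) = 2/3, f(5) = 1/6
Renewal equation for m(n) = E[N_n]: condition on τ_1 = k (if k <= n, one arrival plus a fresh copy on the remaining n−k steps): m(n) = F(n) + Σ_{k<=n} f(k)·m(n−k), where F(n) = P(τ <= n) and m(0) = 0
m(1) = F(1) = 1/6
m(2) = F(2) + f(1)·m(1) = 1/6 + 1/6·1/6 = 7/36
m(3) = F(3) + f(1)·m(2) = 5/6 + 1/6·7/36 = 187/216
m(4) = F(4) + f(1)·m(3) + f(3)·m(1) = 5/6 + 1/6·187/216 + 2/3·1/6 = 1411/1296
m(5) = F(5) + f(1)·m(4) + f(3)·m(2) = 1 + 1/6·1411/1296 + 2/3·7/36 = 10195/7776
m(6) = F(6) + f(1)·m(5) + f(3)·m(3) + f(5)·m(1) = 1 + 1/6·10195/7776 + 2/3·187/216 + 1/6·1/6 = 85075/46656
m(7) = F(7) + f(1)·m(6) + f(3)·m(4) + f(5)·m(2) = 1 + 1/6·85075/46656 + 2/3·1411/1296 + 1/6·7/36 = 577267/279936
E[N_7] = m(7) = 577267/279936

577267/279936


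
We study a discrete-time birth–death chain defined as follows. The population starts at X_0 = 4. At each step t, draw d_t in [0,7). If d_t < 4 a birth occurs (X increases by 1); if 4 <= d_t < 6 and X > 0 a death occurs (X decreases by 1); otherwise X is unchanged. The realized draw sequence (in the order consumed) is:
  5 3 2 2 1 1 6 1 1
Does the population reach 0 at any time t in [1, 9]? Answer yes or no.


no

t=0: X=4, d=5 → death, X_1=3
t=1: X=3, d=3 → birth, X_2=4
t=2: X=4, d=2 → birth, X_3=5
t=3: X=5, d=2 → birth, X_4=6
t=4: X=6, d=1 → birth, X_5=7
t=5: X=7, d=1 → birth, X_6=8
t=6: X=8, d=6 → hold, X_7=8
t=7: X=8, d=1 → birth, X_8=9
t=8: X=9, d=1 → birth, X_9=10


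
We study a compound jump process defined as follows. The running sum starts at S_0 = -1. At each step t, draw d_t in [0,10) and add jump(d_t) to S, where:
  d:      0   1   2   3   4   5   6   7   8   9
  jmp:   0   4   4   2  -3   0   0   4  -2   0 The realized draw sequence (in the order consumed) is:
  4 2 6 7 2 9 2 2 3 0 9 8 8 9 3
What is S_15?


16

t=0: S=-1, d=4, jump=-3, S_1=-4
t=1: S=-4, d=2, jump=4, S_2=0
t=2: S=0, d=6, jump=0, S_3=0
t=3: S=0, d=7, jump=4, S_4=4
t=4: S=4, d=2, jump=4, S_5=8
t=5: S=8, d=9, jump=0, S_6=8
t=6: S=8, d=2, jump=4, S_7=12
t=7: S=12, d=2, jump=4, S_8=16
t=8: S=16, d=3, jump=2, S_9=18
t=9: S=18, d=0, jump=0, S_10=18
t=10: S=18, d=9, jump=0, S_11=18
t=11: S=18, d=8, jump=-2, S_12=16
t=12: S=16, d=8, jump=-2, S_13=14
t=13: S=14, d=9, jump=0, S_14=14
t=14: S=14, d=3, jump=2, S_15=16


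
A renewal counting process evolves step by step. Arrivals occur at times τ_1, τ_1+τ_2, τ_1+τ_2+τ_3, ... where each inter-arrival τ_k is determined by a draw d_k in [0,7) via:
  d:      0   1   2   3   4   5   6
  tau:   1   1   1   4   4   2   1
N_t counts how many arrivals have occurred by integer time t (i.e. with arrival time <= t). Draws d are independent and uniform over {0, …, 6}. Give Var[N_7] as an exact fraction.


1237142107710/678223072849

Inter-arrival values over d=0..6: [1, 1, 1, 4, 4, 2, 1]
Each d has probability 1/7, so the pmf of τ is: f(1) = 4/7, f(2) = 1/7, f(4) = 2/7
Let p_n(j) = P(N_n = j), with p_0 = [1]. Condition on τ_1: p_n(0) = P(τ > n), and for j >= 1, p_n(j) = Σ_{k<=n} f(k)·p_{n−k}(j−1)
p_1 = [3/7, 4/7]  (j = 0..1)
p_2 = [2/7, 19/49, 16/49]  (j = 0..2)
p_3 = [2/7, 11/49, 104/343, 64/343]  (j = 0..3)
p_4 = [0, 24/49, 9/49, 528/2401, 256/2401]  (j = 0..4)
p_5 = [0, 8/49, 163/343, 356/2401, 2560/16807, 1024/16807]  (j = 0..5)
p_6 = [0, 4/49, 94/343, 939/2401, 1952/16807, 12032/117649, 4096/117649]  (j = 0..6)
p_7 = [0, 4/49, 46/343, 747/2401, 5008/16807, 10368/117649, 55296/823543, 16384/823543]  (j = 0..7)
E[N_7] = Σ j·p_7(j) = 2847695/823543;  E[N_7²] = Σ j²·p_7(j) = 11349145/823543
Var[N_7] = 11349145/823543 − (2847695/823543)² = 1237142107710/678223072849


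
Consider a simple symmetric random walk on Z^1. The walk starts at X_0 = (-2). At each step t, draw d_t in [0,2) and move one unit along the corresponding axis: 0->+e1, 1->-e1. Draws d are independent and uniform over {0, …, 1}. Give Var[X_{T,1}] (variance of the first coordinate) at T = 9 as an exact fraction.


9

Outcome values over d=0..1: [1, -1]
Σy = 0, Σy² = 2, M = 2
μ = 0/2 = 0,  σ² = 2/2 − (0)² = 1
Independent increments: Var[X_9] = 9·σ² = 9·(1) = 9


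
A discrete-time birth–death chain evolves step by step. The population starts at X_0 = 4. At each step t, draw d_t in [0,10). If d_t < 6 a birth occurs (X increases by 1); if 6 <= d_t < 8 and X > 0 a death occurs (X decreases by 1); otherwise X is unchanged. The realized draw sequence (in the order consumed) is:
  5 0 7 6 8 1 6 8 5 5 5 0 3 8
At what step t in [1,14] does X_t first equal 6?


t=0: X=4, d=5 → birth, X_1=5
t=1: X=5, d=0 → birth, X_2=6
t=2: X=6, d=7 → death, X_3=5
t=3: X=5, d=6 → death, X_4=4
t=4: X=4, d=8 → hold, X_5=4
t=5: X=4, d=1 → birth, X_6=5
t=6: X=5, d=6 → death, X_7=4
t=7: X=4, d=8 → hold, X_8=4
t=8: X=4, d=5 → birth, X_9=5
t=9: X=5, d=5 → birth, X_10=6
t=10: X=6, d=5 → birth, X_11=7
t=11: X=7, d=0 → birth, X_12=8
t=12: X=8, d=3 → birth, X_13=9
t=13: X=9, d=8 → hold, X_14=9

2


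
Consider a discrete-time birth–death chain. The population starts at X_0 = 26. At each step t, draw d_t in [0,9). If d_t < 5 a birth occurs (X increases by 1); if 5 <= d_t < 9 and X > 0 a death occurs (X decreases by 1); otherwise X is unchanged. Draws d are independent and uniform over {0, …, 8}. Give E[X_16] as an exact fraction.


250/9

X can drop by at most 1 per step and X_0 = 26 > T = 16, so X_t >= 26 − t >= 10 > 0 for every t <= 16: the floor at 0 (the 'and X > 0' condition) never binds. Hence X_16 = X_0 + Σ_{t<16} Y_t with i.i.d. increments Y_t = y(d_t) ∈ {+1, −1, 0}.
Outcome values over d=0..8: [1, 1, 1, 1, 1, -1, -1, -1, -1]
Σy = 1, Σy² = 9, M = 9
μ = 1/9 = 1/9,  σ² = 9/9 − (1/9)² = 80/81
E[X_16] = 26 + 16·(1/9) = 250/9


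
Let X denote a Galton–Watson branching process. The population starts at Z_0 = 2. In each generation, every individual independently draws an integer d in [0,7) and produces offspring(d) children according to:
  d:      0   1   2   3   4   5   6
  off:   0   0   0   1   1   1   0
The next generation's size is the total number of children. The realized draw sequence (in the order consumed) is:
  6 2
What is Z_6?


0

gen 0: Z_0=2, draws=[6, 2], offspring=[0, 0], Z_1=0
gen 1: Z_1=0, draws=[], offspring=[], Z_2=0
gen 2: Z_2=0, draws=[], offspring=[], Z_3=0
gen 3: Z_3=0, draws=[], offspring=[], Z_4=0
gen 4: Z_4=0, draws=[], offspring=[], Z_5=0
gen 5: Z_5=0, draws=[], offspring=[], Z_6=0


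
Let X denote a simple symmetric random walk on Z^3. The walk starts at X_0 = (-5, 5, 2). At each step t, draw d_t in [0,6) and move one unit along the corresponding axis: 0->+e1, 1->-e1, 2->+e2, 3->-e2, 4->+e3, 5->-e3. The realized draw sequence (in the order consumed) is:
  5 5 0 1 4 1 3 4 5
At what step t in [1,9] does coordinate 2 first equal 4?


t=0: X=(-5, 5, 2), d=5 → -e3, X_1=(-5, 5, 1)
t=1: X=(-5, 5, 1), d=5 → -e3, X_2=(-5, 5, 0)
t=2: X=(-5, 5, 0), d=0 → +e1, X_3=(-4, 5, 0)
t=3: X=(-4, 5, 0), d=1 → -e1, X_4=(-5, 5, 0)
t=4: X=(-5, 5, 0), d=4 → +e3, X_5=(-5, 5, 1)
t=5: X=(-5, 5, 1), d=1 → -e1, X_6=(-6, 5, 1)
t=6: X=(-6, 5, 1), d=3 → -e2, X_7=(-6, 4, 1)
t=7: X=(-6, 4, 1), d=4 → +e3, X_8=(-6, 4, 2)
t=8: X=(-6, 4, 2), d=5 → -e3, X_9=(-6, 4, 1)

7


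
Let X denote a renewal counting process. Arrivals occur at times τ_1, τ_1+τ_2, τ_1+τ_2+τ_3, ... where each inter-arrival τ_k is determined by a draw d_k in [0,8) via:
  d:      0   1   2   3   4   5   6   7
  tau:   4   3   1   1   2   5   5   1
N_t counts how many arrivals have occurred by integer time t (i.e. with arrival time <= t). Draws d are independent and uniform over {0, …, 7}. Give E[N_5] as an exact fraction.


55643/32768

Inter-arrival values over d=0..7: [4, 3, 1, 1, 2, 5, 5, 1]
Each d has probability 1/8, so the pmf of τ is: f(1) = 3/8, f(2) = 1/8, f(3) = 1/8, f(4) = 1/8, f(5) = 1/4
Renewal equation for m(n) = E[N_n]: condition on τ_1 = k (if k <= n, one arrival plus a fresh copy on the remaining n−k steps): m(n) = F(n) + Σ_{k<=n} f(k)·m(n−k), where F(n) = P(τ <= n) and m(0) = 0
m(1) = F(1) = 3/8
m(2) = F(2) + f(1)·m(1) = 1/2 + 3/8·3/8 = 41/64
m(3) = F(3) + f(1)·m(2) + f(2)·m(1) = 5/8 + 3/8·41/64 + 1/8·3/8 = 467/512
m(4) = F(4) + f(1)·m(3) + f(2)·m(2) + f(3)·m(1) = 3/4 + 3/8·467/512 + 1/8·41/64 + 1/8·3/8 = 4993/4096
m(5) = F(5) + f(1)·m(4) + f(2)·m(3) + f(3)·m(2) + f(4)·m(1) = 1 + 3/8·4993/4096 + 1/8·467/512 + 1/8·41/64 + 1/8·3/8 = 55643/32768
E[N_5] = m(5) = 55643/32768


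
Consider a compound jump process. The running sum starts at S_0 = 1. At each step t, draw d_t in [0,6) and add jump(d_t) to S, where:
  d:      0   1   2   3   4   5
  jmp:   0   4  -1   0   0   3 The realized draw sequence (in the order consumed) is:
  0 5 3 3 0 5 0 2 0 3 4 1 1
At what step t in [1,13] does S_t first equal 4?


2

t=0: S=1, d=0, jump=0, S_1=1
t=1: S=1, d=5, jump=3, S_2=4
t=2: S=4, d=3, jump=0, S_3=4
t=3: S=4, d=3, jump=0, S_4=4
t=4: S=4, d=0, jump=0, S_5=4
t=5: S=4, d=5, jump=3, S_6=7
t=6: S=7, d=0, jump=0, S_7=7
t=7: S=7, d=2, jump=-1, S_8=6
t=8: S=6, d=0, jump=0, S_9=6
t=9: S=6, d=3, jump=0, S_10=6
t=10: S=6, d=4, jump=0, S_11=6
t=11: S=6, d=1, jump=4, S_12=10
t=12: S=10, d=1, jump=4, S_13=14


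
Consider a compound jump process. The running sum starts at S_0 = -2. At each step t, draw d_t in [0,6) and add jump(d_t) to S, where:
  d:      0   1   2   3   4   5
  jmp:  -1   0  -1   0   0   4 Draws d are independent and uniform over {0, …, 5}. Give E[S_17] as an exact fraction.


11/3

Outcome values over d=0..5: [-1, 0, -1, 0, 0, 4]
Σy = 2, Σy² = 18, M = 6
μ = 2/6 = 1/3,  σ² = 18/6 − (1/3)² = 26/9
E[S_17] = -2 + 17·(1/3) = 11/3


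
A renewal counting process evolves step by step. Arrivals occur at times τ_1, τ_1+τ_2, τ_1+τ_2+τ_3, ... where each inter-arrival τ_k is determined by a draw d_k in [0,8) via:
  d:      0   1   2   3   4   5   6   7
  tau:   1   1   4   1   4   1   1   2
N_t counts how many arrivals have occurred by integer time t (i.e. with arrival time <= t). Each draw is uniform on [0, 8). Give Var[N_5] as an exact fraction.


Inter-arrival values over d=0..7: [1, 1, 4, 1, 4, 1, 1, 2]
Each d has probability 1/8, so the pmf of τ is: f(1) = 5/8, f(2) = 1/8, f(4) = 1/4
Let p_n(j) = P(N_n = j), with p_0 = [1]. Condition on τ_1: p_n(0) = P(τ > n), and for j >= 1, p_n(j) = Σ_{k<=n} f(k)·p_{n−k}(j−1)
p_1 = [3/8, 5/8]  (j = 0..1)
p_2 = [1/4, 23/64, 25/64]  (j = 0..2)
p_3 = [1/4, 13/64, 155/512, 125/512]  (j = 0..3)
p_4 = [0, 7/16, 11/64, 975/4096, 625/4096]  (j = 0..4)
p_5 = [0, 1/8, 233/512, 595/4096, 5875/32768, 3125/32768]  (j = 0..5)
E[N_5] = Σ j·p_5(j) = 87325/32768;  E[N_5²] = Σ j²·p_5(j) = 278709/32768
Var[N_5] = 278709/32768 − (87325/32768)² = 1507080887/1073741824

1507080887/1073741824


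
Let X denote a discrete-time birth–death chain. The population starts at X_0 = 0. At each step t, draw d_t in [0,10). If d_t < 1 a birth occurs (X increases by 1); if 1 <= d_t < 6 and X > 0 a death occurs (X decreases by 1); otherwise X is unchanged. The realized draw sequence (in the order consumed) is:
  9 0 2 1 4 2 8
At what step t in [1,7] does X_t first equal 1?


t=0: X=0, d=9 → hold, X_1=0
t=1: X=0, d=0 → birth, X_2=1
t=2: X=1, d=2 → death, X_3=0
t=3: X=0, d=1 → hold, X_4=0
t=4: X=0, d=4 → hold, X_5=0
t=5: X=0, d=2 → hold, X_6=0
t=6: X=0, d=8 → hold, X_7=0

2


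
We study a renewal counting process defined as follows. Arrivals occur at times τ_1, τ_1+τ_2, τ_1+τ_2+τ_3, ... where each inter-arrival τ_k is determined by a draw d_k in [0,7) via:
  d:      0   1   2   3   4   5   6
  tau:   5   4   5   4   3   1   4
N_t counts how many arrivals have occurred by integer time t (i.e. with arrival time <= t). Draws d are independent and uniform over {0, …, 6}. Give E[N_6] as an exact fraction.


Inter-arrival values over d=0..6: [5, 4, 5, 4, 3, 1, 4]
Each d has probability 1/7, so the pmf of τ is: f(1) = 1/7, f(3) = 1/7, f(4) = 3/7, f(5) = 2/7
Renewal equation for m(n) = E[N_n]: condition on τ_1 = k (if k <= n, one arrival plus a fresh copy on the remaining n−k steps): m(n) = F(n) + Σ_{k<=n} f(k)·m(n−k), where F(n) = P(τ <= n) and m(0) = 0
m(1) = F(1) = 1/7
m(2) = F(2) + f(1)·m(1) = 1/7 + 1/7·1/7 = 8/49
m(3) = F(3) + f(1)·m(2) = 2/7 + 1/7·8/49 = 106/343
m(4) = F(4) + f(1)·m(3) + f(3)·m(1) = 5/7 + 1/7·106/343 + 1/7·1/7 = 1870/2401
m(5) = F(5) + f(1)·m(4) + f(3)·m(2) + f(4)·m(1) = 1 + 1/7·1870/2401 + 1/7·8/49 + 3/7·1/7 = 20098/16807
m(6) = F(6) + f(1)·m(5) + f(3)·m(3) + f(4)·m(2) + f(5)·m(1) = 1 + 1/7·20098/16807 + 1/7·106/343 + 3/7·8/49 + 2/7·1/7 = 155975/117649
E[N_6] = m(6) = 155975/117649

155975/117649


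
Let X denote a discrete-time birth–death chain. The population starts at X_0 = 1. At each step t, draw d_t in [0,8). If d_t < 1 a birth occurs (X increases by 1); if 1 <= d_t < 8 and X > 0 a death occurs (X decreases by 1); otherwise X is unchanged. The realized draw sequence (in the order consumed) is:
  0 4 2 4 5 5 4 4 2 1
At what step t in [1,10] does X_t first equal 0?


t=0: X=1, d=0 → birth, X_1=2
t=1: X=2, d=4 → death, X_2=1
t=2: X=1, d=2 → death, X_3=0
t=3: X=0, d=4 → hold, X_4=0
t=4: X=0, d=5 → hold, X_5=0
t=5: X=0, d=5 → hold, X_6=0
t=6: X=0, d=4 → hold, X_7=0
t=7: X=0, d=4 → hold, X_8=0
t=8: X=0, d=2 → hold, X_9=0
t=9: X=0, d=1 → hold, X_10=0

3


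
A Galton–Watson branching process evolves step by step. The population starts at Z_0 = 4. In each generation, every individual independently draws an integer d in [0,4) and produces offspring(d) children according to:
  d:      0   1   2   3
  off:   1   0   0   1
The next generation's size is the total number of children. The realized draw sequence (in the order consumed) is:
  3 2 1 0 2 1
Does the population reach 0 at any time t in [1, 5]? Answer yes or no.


gen 0: Z_0=4, draws=[3, 2, 1, 0], offspring=[1, 0, 0, 1], Z_1=2
gen 1: Z_1=2, draws=[2, 1], offspring=[0, 0], Z_2=0
gen 2: Z_2=0, draws=[], offspring=[], Z_3=0
gen 3: Z_3=0, draws=[], offspring=[], Z_4=0
gen 4: Z_4=0, draws=[], offspring=[], Z_5=0

yes


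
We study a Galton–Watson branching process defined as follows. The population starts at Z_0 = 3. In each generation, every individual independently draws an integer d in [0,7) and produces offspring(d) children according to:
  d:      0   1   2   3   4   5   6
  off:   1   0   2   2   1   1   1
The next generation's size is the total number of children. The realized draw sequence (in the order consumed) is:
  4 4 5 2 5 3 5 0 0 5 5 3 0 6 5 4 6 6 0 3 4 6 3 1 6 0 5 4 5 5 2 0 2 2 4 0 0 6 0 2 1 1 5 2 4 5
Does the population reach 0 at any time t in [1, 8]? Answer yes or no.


gen 0: Z_0=3, draws=[4, 4, 5], offspring=[1, 1, 1], Z_1=3
gen 1: Z_1=3, draws=[2, 5, 3], offspring=[2, 1, 2], Z_2=5
gen 2: Z_2=5, draws=[5, 0, 0, 5, 5], offspring=[1, 1, 1, 1, 1], Z_3=5
gen 3: Z_3=5, draws=[3, 0, 6, 5, 4], offspring=[2, 1, 1, 1, 1], Z_4=6
gen 4: Z_4=6, draws=[6, 6, 0, 3, 4, 6], offspring=[1, 1, 1, 2, 1, 1], Z_5=7
gen 5: Z_5=7, draws=[3, 1, 6, 0, 5, 4, 5], offspring=[2, 0, 1, 1, 1, 1, 1], Z_6=7
gen 6: Z_6=7, draws=[5, 2, 0, 2, 2, 4, 0], offspring=[1, 2, 1, 2, 2, 1, 1], Z_7=10
gen 7: Z_7=10, draws=[0, 6, 0, 2, 1, 1, 5, 2, 4, 5], offspring=[1, 1, 1, 2, 0, 0, 1, 2, 1, 1], Z_8=10

no


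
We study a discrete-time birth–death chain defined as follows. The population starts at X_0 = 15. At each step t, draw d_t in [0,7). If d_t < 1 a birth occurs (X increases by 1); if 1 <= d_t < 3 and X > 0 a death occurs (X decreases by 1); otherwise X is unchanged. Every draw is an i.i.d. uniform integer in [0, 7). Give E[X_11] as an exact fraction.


94/7

X can drop by at most 1 per step and X_0 = 15 > T = 11, so X_t >= 15 − t >= 4 > 0 for every t <= 11: the floor at 0 (the 'and X > 0' condition) never binds. Hence X_11 = X_0 + Σ_{t<11} Y_t with i.i.d. increments Y_t = y(d_t) ∈ {+1, −1, 0}.
Outcome values over d=0..6: [1, -1, -1, 0, 0, 0, 0]
Σy = -1, Σy² = 3, M = 7
μ = -1/7 = -1/7,  σ² = 3/7 − (-1/7)² = 20/49
E[X_11] = 15 + 11·(-1/7) = 94/7


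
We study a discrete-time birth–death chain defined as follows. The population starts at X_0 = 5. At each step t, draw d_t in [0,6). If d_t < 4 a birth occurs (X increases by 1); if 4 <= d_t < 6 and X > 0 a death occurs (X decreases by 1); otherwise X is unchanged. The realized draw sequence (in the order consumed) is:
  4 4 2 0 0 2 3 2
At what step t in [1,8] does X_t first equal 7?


t=0: X=5, d=4 → death, X_1=4
t=1: X=4, d=4 → death, X_2=3
t=2: X=3, d=2 → birth, X_3=4
t=3: X=4, d=0 → birth, X_4=5
t=4: X=5, d=0 → birth, X_5=6
t=5: X=6, d=2 → birth, X_6=7
t=6: X=7, d=3 → birth, X_7=8
t=7: X=8, d=2 → birth, X_8=9

6
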